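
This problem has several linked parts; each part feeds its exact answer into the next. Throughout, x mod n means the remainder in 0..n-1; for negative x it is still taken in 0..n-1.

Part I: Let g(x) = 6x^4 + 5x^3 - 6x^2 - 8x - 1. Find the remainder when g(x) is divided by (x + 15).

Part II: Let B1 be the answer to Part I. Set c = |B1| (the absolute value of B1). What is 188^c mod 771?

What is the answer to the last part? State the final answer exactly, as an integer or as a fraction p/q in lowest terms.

280

Part I: remainder = value at the root: 6*(-15)^4 + 5*(-15)^3 - 6*(-15)^2 - 8*(-15)^1 - 1 = (303750) + (-16875) + (-1350) + (120) + (-1) = 285644; answer 285644
Part II: B1 = 285644; c = 285644; squarings mod 771: 188^1=188, 188^2=649, 188^4=235, 188^8=484, 188^16=643, 188^32=193, 188^64=241, 188^128=256, 188^256=1, 188^512=1, 188^1024=1, 188^2048=1, 188^4096=1, 188^8192=1, 188^16384=1, 188^32768=1, 188^65536=1, 188^131072=1, 188^262144=1; 188^285644 = 188^4 * 188^8 * 188^64 * 188^128 * 188^256 * 188^512 * 188^2048 * 188^4096 * 188^16384 * 188^262144 = 280 (mod 771); answer 280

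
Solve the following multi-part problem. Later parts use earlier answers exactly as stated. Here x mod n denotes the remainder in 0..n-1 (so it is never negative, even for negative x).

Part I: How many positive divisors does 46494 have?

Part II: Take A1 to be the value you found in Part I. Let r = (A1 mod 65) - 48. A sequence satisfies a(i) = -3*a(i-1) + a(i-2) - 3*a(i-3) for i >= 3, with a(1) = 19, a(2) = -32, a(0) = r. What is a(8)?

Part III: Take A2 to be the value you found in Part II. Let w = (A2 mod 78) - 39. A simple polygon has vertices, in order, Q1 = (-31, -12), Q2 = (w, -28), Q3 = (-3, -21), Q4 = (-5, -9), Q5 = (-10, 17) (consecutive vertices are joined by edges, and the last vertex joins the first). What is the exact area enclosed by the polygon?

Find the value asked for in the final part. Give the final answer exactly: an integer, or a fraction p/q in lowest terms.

Part I: 46494 = 2 * 3^4 * 7 * 41; number of divisors = (1+1) * (4+1) * (1+1) * (1+1) = 40; answer 40
Part II: A1 = 40; r = -8; a(3) = -3*(-32) + 1*(19) - 3*(-8) = 139; iterating: a(3)=139, a(4)=-506, a(5)=1753, a(6)=-6182, a(7)=21817, a(8)=-76892; answer -76892
Part III: A2 = -76892; w = -23; cross terms: (-31*-28 - -23*-12)=592, (-23*-21 - -3*-28)=399, (-3*-9 - -5*-21)=-78, (-5*17 - -10*-9)=-175, (-10*-12 - -31*17)=647; twice the area = |1385| = 1385; area = 1385/2; answer 1385/2

1385/2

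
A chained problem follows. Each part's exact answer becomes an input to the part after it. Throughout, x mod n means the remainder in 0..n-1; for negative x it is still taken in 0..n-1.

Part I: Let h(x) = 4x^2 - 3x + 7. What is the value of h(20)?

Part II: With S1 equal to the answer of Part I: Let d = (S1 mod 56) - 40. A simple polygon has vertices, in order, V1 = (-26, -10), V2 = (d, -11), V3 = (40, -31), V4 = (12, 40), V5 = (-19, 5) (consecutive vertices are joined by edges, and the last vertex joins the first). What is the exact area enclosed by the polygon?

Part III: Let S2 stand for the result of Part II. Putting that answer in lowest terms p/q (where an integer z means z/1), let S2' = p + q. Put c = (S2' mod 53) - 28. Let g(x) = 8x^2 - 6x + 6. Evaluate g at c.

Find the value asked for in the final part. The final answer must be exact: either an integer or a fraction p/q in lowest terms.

236

Part I: 4*(20)^2 - 3*(20)^1 + 7 = (1600) + (-60) + (7) = 1547; answer 1547
Part II: S1 = 1547; d = -5; cross terms: (-26*-11 - -5*-10)=236, (-5*-31 - 40*-11)=595, (40*40 - 12*-31)=1972, (12*5 - -19*40)=820, (-19*-10 - -26*5)=320; twice the area = |3943| = 3943; area = 3943/2; answer 3943/2
Part III: S2 = 3943/2; threaded value p + q = 3945; c = -5; 8*(-5)^2 - 6*(-5)^1 + 6 = (200) + (30) + (6) = 236; answer 236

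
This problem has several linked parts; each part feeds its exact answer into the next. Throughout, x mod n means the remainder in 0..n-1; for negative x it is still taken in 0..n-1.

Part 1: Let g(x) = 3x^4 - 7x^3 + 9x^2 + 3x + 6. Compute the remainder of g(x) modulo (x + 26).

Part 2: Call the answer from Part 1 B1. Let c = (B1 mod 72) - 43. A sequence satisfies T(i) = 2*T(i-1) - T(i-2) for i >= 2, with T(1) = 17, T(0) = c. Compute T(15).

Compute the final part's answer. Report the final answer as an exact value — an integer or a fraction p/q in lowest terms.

-95

Part 1: remainder = value at the root: 3*(-26)^4 - 7*(-26)^3 + 9*(-26)^2 + 3*(-26)^1 + 6 = (1370928) + (123032) + (6084) + (-78) + (6) = 1499972; answer 1499972
Part 2: B1 = 1499972; c = 25; T(2) = 2*(17) - 1*(25) = 9; iterating: T(2)=9, T(3)=1, T(4)=-7, T(5)=-15, T(6)=-23, T(7)=-31, T(8)=-39, T(9)=-47, T(10)=-55, T(11)=-63, T(12)=-71, T(13)=-79, T(14)=-87, T(15)=-95; answer -95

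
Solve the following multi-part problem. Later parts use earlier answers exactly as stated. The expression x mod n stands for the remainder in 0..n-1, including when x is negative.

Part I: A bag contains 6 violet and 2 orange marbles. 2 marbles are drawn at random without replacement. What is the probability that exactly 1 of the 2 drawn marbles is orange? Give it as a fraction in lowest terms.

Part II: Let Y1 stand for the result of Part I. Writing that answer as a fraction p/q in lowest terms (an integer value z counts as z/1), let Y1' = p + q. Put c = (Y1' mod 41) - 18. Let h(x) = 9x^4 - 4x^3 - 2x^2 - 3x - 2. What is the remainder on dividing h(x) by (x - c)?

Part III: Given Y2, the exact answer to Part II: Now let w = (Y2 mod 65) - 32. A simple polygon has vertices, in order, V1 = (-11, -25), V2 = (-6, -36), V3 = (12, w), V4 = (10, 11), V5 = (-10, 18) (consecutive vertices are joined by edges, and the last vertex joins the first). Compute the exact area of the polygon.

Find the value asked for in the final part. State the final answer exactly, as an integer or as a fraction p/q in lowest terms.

1022

Part I: total draws C(8,2) = 28; favorable C(2,1)*C(6,1) = 12; P = 3/7; answer 3/7
Part II: Y1 = 3/7; threaded value p + q = 10; c = -8; remainder = value at the root: 9*(-8)^4 - 4*(-8)^3 - 2*(-8)^2 - 3*(-8)^1 - 2 = (36864) + (2048) + (-128) + (24) + (-2) = 38806; answer 38806
Part III: Y2 = 38806; w = -31; cross terms: (-11*-36 - -6*-25)=246, (-6*-31 - 12*-36)=618, (12*11 - 10*-31)=442, (10*18 - -10*11)=290, (-10*-25 - -11*18)=448; twice the area = |2044| = 2044; area = 1022; answer 1022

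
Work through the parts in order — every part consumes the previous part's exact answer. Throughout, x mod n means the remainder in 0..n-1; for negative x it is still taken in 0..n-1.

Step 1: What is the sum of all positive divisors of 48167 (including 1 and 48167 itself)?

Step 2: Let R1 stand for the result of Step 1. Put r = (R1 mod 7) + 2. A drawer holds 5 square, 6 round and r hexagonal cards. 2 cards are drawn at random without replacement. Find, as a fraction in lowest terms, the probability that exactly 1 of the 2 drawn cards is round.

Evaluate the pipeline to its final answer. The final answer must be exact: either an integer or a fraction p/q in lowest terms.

Step 1: 48167 = 7^2 * 983; sigma = (1 + 7 + 49) * (1 + 983) = 57 * 984 = 56088; answer 56088
Step 2: R1 = 56088; r = 6; total draws C(17,2) = 136; favorable C(6,1)*C(11,1) = 66; P = 33/68; answer 33/68

33/68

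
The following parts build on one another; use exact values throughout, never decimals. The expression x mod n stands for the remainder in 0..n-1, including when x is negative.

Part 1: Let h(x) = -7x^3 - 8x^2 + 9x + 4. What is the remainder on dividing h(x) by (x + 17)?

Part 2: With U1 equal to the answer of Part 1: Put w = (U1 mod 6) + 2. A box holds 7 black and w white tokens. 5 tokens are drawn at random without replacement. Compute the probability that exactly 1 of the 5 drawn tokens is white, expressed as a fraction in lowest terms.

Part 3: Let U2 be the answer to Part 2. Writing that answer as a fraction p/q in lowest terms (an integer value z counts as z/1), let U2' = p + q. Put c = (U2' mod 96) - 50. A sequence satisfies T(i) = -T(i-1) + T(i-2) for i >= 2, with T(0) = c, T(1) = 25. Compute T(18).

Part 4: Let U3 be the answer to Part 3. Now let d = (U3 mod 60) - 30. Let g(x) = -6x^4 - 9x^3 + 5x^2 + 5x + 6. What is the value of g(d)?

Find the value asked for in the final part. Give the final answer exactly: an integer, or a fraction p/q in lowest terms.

-455543

Part 1: remainder = value at the root: -7*(-17)^3 - 8*(-17)^2 + 9*(-17)^1 + 4 = (34391) + (-2312) + (-153) + (4) = 31930; answer 31930
Part 2: U1 = 31930; w = 6; total draws C(13,5) = 1287; favorable C(6,1)*C(7,4) = 210; P = 70/429; answer 70/429
Part 3: U2 = 70/429; threaded value p + q = 499; c = -31; T(2) = -1*(25) + 1*(-31) = -56; iterating: T(2)=-56, T(3)=81, T(4)=-137, T(5)=218, T(6)=-355, T(7)=573, T(8)=-928, T(9)=1501, T(10)=-2429, T(11)=3930, T(12)=-6359, T(13)=10289, T(14)=-16648, T(15)=26937, T(16)=-43585, T(17)=70522, T(18)=-114107; answer -114107
Part 4: U3 = -114107; d = -17; -6*(-17)^4 - 9*(-17)^3 + 5*(-17)^2 + 5*(-17)^1 + 6 = (-501126) + (44217) + (1445) + (-85) + (6) = -455543; answer -455543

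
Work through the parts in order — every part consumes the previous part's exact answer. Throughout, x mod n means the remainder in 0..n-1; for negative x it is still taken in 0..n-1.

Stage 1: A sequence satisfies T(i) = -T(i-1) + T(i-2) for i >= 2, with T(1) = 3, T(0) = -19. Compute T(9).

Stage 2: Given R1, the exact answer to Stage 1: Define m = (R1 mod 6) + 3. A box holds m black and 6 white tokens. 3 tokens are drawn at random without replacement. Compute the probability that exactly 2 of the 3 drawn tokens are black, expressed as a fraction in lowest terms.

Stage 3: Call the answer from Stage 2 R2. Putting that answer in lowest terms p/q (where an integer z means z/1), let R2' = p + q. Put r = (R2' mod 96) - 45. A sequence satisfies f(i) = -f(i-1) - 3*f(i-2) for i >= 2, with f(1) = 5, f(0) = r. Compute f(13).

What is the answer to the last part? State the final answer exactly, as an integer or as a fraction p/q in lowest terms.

-9715

Stage 1: T(2) = -1*(3) + 1*(-19) = -22; iterating: T(2)=-22, T(3)=25, T(4)=-47, T(5)=72, T(6)=-119, T(7)=191, T(8)=-310, T(9)=501; answer 501
Stage 2: R1 = 501; m = 6; total draws C(12,3) = 220; favorable C(6,2)*C(6,1) = 90; P = 9/22; answer 9/22
Stage 3: R2 = 9/22; threaded value p + q = 31; r = -14; f(2) = -1*(5) - 3*(-14) = 37; iterating: f(2)=37, f(3)=-52, f(4)=-59, f(5)=215, f(6)=-38, f(7)=-607, f(8)=721, f(9)=1100, f(10)=-3263, f(11)=-37, f(12)=9826, f(13)=-9715; answer -9715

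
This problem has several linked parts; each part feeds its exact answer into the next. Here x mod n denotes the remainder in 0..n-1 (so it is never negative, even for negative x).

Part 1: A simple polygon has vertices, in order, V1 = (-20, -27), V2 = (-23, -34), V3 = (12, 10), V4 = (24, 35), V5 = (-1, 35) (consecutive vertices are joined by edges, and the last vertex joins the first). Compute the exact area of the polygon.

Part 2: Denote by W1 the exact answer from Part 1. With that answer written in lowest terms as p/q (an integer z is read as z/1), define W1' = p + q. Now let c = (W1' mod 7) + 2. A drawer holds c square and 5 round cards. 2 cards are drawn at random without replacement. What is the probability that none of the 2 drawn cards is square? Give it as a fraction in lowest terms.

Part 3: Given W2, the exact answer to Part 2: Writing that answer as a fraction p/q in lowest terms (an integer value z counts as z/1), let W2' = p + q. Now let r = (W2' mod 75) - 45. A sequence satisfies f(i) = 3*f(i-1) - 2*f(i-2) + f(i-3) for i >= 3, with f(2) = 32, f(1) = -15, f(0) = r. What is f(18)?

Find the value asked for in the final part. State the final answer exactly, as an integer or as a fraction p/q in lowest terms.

Part 1: cross terms: (-20*-34 - -23*-27)=59, (-23*10 - 12*-34)=178, (12*35 - 24*10)=180, (24*35 - -1*35)=875, (-1*-27 - -20*35)=727; twice the area = |2019| = 2019; area = 2019/2; answer 2019/2
Part 2: W1 = 2019/2; threaded value p + q = 2021; c = 7; total draws C(12,2) = 66; favorable C(5,2) = 10; P = 5/33; answer 5/33
Part 3: W2 = 5/33; threaded value p + q = 38; r = -7; f(3) = 3*(32) - 2*(-15) + 1*(-7) = 119; iterating: f(3)=119, f(4)=278, f(5)=628, f(6)=1447, f(7)=3363, f(8)=7823, f(9)=18190, f(10)=42287, f(11)=98304, f(12)=228528, f(13)=531263, f(14)=1235037, f(15)=2871113, f(16)=6674528, f(17)=15516395, f(18)=36071242; answer 36071242

36071242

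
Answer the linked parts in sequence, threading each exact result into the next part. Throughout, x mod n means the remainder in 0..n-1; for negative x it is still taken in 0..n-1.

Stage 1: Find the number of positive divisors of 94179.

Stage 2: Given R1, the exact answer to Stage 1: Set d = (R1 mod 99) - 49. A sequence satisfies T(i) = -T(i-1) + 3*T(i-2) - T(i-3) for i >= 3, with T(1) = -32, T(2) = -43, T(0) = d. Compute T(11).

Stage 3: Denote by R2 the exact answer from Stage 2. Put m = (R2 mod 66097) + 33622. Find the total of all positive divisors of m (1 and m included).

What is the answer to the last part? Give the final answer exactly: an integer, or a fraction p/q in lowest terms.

96600

Stage 1: 94179 = 3 * 31393; number of divisors = (1+1) * (1+1) = 4; answer 4
Stage 2: R1 = 4; d = -45; T(3) = -1*(-43) + 3*(-32) - 1*(-45) = -8; iterating: T(3)=-8, T(4)=-89, T(5)=108, T(6)=-367, T(7)=780, T(8)=-1989, T(9)=4696, T(10)=-11443, T(11)=27520; answer 27520
Stage 3: R2 = 27520; m = 61142; 61142 = 2 * 19 * 1609; sigma = (1 + 2) * (1 + 19) * (1 + 1609) = 3 * 20 * 1610 = 96600; answer 96600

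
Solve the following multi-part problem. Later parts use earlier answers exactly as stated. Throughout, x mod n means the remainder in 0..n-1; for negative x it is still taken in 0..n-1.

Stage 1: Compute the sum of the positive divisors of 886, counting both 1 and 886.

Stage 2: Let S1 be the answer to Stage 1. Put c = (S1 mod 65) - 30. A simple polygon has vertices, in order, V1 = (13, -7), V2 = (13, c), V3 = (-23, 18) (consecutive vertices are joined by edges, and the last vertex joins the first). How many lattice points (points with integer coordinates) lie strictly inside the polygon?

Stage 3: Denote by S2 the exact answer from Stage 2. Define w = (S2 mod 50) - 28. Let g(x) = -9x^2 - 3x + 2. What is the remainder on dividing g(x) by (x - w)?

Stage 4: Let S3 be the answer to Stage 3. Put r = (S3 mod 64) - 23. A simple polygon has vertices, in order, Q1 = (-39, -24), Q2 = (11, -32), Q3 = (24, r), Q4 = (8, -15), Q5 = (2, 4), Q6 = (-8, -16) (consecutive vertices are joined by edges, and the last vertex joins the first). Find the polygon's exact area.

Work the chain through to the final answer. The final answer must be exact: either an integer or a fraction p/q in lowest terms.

1481/2

Stage 1: 886 = 2 * 443; sigma = (1 + 2) * (1 + 443) = 3 * 444 = 1332; answer 1332
Stage 2: S1 = 1332; c = 2; cross terms: (13*2 - 13*-7)=117, (13*18 - -23*2)=280, (-23*-7 - 13*18)=-73; twice the area = |324| = 324; area = 162; boundary points = 9 + 4 + 1 = 14; strictly interior points = area - boundary/2 + 1 = 156; answer 156
Stage 3: S2 = 156; w = -22; remainder = value at the root: -9*(-22)^2 - 3*(-22)^1 + 2 = (-4356) + (66) + (2) = -4288; answer -4288
Stage 4: S3 = -4288; r = -23; cross terms: (-39*-32 - 11*-24)=1512, (11*-23 - 24*-32)=515, (24*-15 - 8*-23)=-176, (8*4 - 2*-15)=62, (2*-16 - -8*4)=0, (-8*-24 - -39*-16)=-432; twice the area = |1481| = 1481; area = 1481/2; answer 1481/2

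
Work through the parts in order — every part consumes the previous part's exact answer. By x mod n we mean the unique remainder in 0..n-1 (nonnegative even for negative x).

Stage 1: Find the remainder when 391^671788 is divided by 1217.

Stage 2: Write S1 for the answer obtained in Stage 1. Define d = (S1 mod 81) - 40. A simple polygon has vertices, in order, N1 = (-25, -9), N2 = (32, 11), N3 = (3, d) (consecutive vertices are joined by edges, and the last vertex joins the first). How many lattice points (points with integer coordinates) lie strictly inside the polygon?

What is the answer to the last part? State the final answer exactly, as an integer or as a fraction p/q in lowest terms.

422

Stage 1: squarings mod 1217: 391^1=391, 391^2=756, 391^4=763, 391^8=443, 391^16=312, 391^32=1201, 391^64=256, 391^128=1035, 391^256=265, 391^512=856, 391^1024=102, 391^2048=668, 391^4096=802, 391^8192=628, 391^16384=76, 391^32768=908, 391^65536=555, 391^131072=124, 391^262144=772, 391^524288=871; 391^671788 = 391^4 * 391^8 * 391^32 * 391^16384 * 391^131072 * 391^524288 = 593 (mod 1217); answer 593
Stage 2: S1 = 593; d = -14; cross terms: (-25*11 - 32*-9)=13, (32*-14 - 3*11)=-481, (3*-9 - -25*-14)=-377; twice the area = |-845| = 845; area = 845/2; boundary points = 1 + 1 + 1 = 3; strictly interior points = area - boundary/2 + 1 = 422; answer 422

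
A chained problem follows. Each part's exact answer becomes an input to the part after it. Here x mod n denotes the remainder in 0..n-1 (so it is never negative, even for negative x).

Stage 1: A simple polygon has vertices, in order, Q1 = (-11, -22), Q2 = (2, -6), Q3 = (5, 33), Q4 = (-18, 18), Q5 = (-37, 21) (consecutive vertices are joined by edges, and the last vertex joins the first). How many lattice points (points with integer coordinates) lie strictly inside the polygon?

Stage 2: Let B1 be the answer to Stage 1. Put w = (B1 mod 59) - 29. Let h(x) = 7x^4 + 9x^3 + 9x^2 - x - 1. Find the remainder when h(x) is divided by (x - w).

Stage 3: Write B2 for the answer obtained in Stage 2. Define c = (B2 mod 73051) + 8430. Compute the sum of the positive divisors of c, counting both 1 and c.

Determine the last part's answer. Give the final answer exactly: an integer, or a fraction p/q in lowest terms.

69316

Stage 1: cross terms: (-11*-6 - 2*-22)=110, (2*33 - 5*-6)=96, (5*18 - -18*33)=684, (-18*21 - -37*18)=288, (-37*-22 - -11*21)=1045; twice the area = |2223| = 2223; area = 2223/2; boundary points = 1 + 3 + 1 + 1 + 1 = 7; strictly interior points = area - boundary/2 + 1 = 1109; answer 1109
Stage 2: B1 = 1109; w = 18; remainder = value at the root: 7*(18)^4 + 9*(18)^3 + 9*(18)^2 - 1*(18)^1 - 1 = (734832) + (52488) + (2916) + (-18) + (-1) = 790217; answer 790217
Stage 3: B2 = 790217; c = 68137; 68137 = 61 * 1117; sigma = (1 + 61) * (1 + 1117) = 62 * 1118 = 69316; answer 69316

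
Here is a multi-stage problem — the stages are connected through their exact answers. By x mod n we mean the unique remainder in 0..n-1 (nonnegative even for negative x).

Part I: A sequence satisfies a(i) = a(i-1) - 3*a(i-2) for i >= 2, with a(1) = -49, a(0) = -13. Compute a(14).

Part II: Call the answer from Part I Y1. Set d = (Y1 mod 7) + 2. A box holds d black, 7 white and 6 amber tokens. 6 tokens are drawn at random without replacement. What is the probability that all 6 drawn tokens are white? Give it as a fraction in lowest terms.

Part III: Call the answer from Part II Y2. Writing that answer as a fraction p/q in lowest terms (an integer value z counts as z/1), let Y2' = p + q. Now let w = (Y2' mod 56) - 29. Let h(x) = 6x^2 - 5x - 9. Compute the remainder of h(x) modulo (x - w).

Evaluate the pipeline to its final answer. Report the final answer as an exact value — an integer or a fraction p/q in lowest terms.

1237

Part I: a(2) = 1*(-49) - 3*(-13) = -10; iterating: a(2)=-10, a(3)=137, a(4)=167, a(5)=-244, a(6)=-745, a(7)=-13, a(8)=2222, a(9)=2261, a(10)=-4405, a(11)=-11188, a(12)=2027, a(13)=35591, a(14)=29510; answer 29510
Part II: Y1 = 29510; d = 7; total draws C(20,6) = 38760; favorable C(7,6) = 7; P = 7/38760; answer 7/38760
Part III: Y2 = 7/38760; threaded value p + q = 38767; w = -14; remainder = value at the root: 6*(-14)^2 - 5*(-14)^1 - 9 = (1176) + (70) + (-9) = 1237; answer 1237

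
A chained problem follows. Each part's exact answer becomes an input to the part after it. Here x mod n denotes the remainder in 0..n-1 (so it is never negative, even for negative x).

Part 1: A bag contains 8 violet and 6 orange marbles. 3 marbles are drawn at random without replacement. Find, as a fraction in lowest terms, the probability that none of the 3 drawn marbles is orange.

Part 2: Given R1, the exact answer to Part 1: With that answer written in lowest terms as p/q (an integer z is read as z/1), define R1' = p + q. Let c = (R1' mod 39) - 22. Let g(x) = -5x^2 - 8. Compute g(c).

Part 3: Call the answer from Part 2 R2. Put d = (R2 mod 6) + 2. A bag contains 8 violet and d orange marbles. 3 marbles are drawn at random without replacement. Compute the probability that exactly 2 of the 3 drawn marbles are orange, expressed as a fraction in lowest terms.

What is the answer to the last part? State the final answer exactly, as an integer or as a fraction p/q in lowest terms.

24/65

Part 1: total draws C(14,3) = 364; favorable C(8,3) = 56; P = 2/13; answer 2/13
Part 2: R1 = 2/13; threaded value p + q = 15; c = -7; -5*(-7)^2 - 8 = (-245) + (-8) = -253; answer -253
Part 3: R2 = -253; d = 7; total draws C(15,3) = 455; favorable C(7,2)*C(8,1) = 168; P = 24/65; answer 24/65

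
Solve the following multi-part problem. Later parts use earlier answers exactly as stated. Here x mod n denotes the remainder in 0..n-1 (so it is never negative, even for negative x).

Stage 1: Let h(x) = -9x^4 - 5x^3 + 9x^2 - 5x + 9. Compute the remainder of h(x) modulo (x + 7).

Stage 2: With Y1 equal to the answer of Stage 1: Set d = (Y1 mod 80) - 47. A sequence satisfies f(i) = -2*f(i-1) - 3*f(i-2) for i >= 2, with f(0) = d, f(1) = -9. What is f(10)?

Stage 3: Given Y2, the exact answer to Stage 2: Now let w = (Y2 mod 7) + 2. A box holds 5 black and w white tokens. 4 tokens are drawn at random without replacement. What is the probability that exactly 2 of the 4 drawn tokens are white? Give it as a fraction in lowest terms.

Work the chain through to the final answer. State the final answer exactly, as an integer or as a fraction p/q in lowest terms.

10/21

Stage 1: remainder = value at the root: -9*(-7)^4 - 5*(-7)^3 + 9*(-7)^2 - 5*(-7)^1 + 9 = (-21609) + (1715) + (441) + (35) + (9) = -19409; answer -19409
Stage 2: Y1 = -19409; d = -16; f(2) = -2*(-9) - 3*(-16) = 66; iterating: f(2)=66, f(3)=-105, f(4)=12, f(5)=291, f(6)=-618, f(7)=363, f(8)=1128, f(9)=-3345, f(10)=3306; answer 3306
Stage 3: Y2 = 3306; w = 4; total draws C(9,4) = 126; favorable C(4,2)*C(5,2) = 60; P = 10/21; answer 10/21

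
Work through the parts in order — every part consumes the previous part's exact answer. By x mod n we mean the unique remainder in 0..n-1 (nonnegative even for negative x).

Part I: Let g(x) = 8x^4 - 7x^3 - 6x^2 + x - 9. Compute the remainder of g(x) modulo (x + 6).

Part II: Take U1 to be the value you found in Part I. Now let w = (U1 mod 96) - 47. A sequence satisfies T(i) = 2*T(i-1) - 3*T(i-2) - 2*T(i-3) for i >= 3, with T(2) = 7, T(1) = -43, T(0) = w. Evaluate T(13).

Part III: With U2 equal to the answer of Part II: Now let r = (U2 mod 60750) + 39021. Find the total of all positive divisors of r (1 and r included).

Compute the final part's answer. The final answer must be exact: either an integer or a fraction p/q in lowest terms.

Part I: remainder = value at the root: 8*(-6)^4 - 7*(-6)^3 - 6*(-6)^2 + 1*(-6)^1 - 9 = (10368) + (1512) + (-216) + (-6) + (-9) = 11649; answer 11649
Part II: U1 = 11649; w = -14; T(3) = 2*(7) - 3*(-43) - 2*(-14) = 171; iterating: T(3)=171, T(4)=407, T(5)=287, T(6)=-989, T(7)=-3653, T(8)=-4913, T(9)=3111, T(10)=28267, T(11)=57027, T(12)=23031, T(13)=-181553; answer -181553
Part III: U2 = -181553; r = 39718; 39718 = 2 * 7 * 2837; sigma = (1 + 2) * (1 + 7) * (1 + 2837) = 3 * 8 * 2838 = 68112; answer 68112

68112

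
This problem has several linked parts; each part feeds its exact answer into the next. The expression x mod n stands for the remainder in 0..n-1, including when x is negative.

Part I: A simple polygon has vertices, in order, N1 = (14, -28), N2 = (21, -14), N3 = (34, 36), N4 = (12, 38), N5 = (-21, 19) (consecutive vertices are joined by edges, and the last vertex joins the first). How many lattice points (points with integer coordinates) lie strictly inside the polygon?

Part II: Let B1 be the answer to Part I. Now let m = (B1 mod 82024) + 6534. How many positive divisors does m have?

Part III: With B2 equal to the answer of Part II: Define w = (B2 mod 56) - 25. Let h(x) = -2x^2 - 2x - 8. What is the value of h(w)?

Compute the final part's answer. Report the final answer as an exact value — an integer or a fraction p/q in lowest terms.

-552

Part I: cross terms: (14*-14 - 21*-28)=392, (21*36 - 34*-14)=1232, (34*38 - 12*36)=860, (12*19 - -21*38)=1026, (-21*-28 - 14*19)=322; twice the area = |3832| = 3832; area = 1916; boundary points = 7 + 1 + 2 + 1 + 1 = 12; strictly interior points = area - boundary/2 + 1 = 1911; answer 1911
Part II: B1 = 1911; m = 8445; 8445 = 3 * 5 * 563; number of divisors = (1+1) * (1+1) * (1+1) = 8; answer 8
Part III: B2 = 8; w = -17; -2*(-17)^2 - 2*(-17)^1 - 8 = (-578) + (34) + (-8) = -552; answer -552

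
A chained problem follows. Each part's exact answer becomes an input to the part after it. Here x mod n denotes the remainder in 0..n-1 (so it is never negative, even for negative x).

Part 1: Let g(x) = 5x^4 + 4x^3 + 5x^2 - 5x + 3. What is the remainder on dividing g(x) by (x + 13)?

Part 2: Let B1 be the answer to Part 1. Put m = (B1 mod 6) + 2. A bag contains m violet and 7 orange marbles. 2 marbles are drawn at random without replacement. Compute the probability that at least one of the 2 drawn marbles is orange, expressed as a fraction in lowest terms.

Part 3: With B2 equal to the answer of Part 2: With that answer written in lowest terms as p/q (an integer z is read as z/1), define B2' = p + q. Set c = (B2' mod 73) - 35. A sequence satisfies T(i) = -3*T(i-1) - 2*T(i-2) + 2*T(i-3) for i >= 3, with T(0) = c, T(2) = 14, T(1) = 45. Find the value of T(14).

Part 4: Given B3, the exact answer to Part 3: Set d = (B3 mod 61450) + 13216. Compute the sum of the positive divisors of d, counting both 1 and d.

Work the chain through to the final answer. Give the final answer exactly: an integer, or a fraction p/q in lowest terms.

55440

Part 1: remainder = value at the root: 5*(-13)^4 + 4*(-13)^3 + 5*(-13)^2 - 5*(-13)^1 + 3 = (142805) + (-8788) + (845) + (65) + (3) = 134930; answer 134930
Part 2: B1 = 134930; m = 4; total draws C(11,2) = 55; complement C(4,2) = 6; favorable 55 - 6 = 49; P = 49/55; answer 49/55
Part 3: B2 = 49/55; threaded value p + q = 104; c = -4; T(3) = -3*(14) - 2*(45) + 2*(-4) = -140; iterating: T(3)=-140, T(4)=482, T(5)=-1138, T(6)=2170, T(7)=-3270, T(8)=3194, T(9)=1298, T(10)=-16822, T(11)=54258, T(12)=-126534, T(13)=237442, T(14)=-350742; answer -350742
Part 4: B3 = -350742; d = 31174; 31174 = 2 * 11 * 13 * 109; sigma = (1 + 2) * (1 + 11) * (1 + 13) * (1 + 109) = 3 * 12 * 14 * 110 = 55440; answer 55440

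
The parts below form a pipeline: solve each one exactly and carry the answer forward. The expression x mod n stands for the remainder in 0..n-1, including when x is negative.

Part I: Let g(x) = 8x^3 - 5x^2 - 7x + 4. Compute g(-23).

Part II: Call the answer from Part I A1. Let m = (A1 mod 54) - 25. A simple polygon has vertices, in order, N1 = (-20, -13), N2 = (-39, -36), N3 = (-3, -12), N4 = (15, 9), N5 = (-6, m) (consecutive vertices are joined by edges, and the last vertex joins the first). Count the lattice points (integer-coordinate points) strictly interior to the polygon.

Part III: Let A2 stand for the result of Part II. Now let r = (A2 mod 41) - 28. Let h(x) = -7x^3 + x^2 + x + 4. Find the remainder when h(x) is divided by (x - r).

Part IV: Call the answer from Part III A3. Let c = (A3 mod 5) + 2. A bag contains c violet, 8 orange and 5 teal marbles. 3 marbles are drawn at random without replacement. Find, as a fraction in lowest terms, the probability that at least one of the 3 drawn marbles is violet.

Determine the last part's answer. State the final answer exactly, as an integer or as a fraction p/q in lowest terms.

197/340

Part I: 8*(-23)^3 - 5*(-23)^2 - 7*(-23)^1 + 4 = (-97336) + (-2645) + (161) + (4) = -99816; answer -99816
Part II: A1 = -99816; m = 5; cross terms: (-20*-36 - -39*-13)=213, (-39*-12 - -3*-36)=360, (-3*9 - 15*-12)=153, (15*5 - -6*9)=129, (-6*-13 - -20*5)=178; twice the area = |1033| = 1033; area = 1033/2; boundary points = 1 + 12 + 3 + 1 + 2 = 19; strictly interior points = area - boundary/2 + 1 = 508; answer 508
Part III: A2 = 508; r = -12; remainder = value at the root: -7*(-12)^3 + 1*(-12)^2 + 1*(-12)^1 + 4 = (12096) + (144) + (-12) + (4) = 12232; answer 12232
Part IV: A3 = 12232; c = 4; total draws C(17,3) = 680; complement C(13,3) = 286; favorable 680 - 286 = 394; P = 197/340; answer 197/340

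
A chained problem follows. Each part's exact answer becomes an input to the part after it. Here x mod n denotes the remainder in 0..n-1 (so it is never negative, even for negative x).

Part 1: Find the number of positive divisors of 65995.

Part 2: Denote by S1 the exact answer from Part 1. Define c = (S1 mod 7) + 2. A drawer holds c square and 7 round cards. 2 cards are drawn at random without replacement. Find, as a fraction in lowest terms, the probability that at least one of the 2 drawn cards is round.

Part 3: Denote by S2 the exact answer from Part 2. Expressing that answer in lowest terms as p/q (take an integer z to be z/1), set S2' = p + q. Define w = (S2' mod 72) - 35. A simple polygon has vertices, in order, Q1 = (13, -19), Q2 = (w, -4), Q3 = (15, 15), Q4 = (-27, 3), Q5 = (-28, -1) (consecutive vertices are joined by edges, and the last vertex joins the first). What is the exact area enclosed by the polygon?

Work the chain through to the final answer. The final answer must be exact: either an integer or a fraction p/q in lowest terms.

455

Part 1: 65995 = 5 * 67 * 197; number of divisors = (1+1) * (1+1) * (1+1) = 8; answer 8
Part 2: S1 = 8; c = 3; total draws C(10,2) = 45; complement C(3,2) = 3; favorable 45 - 3 = 42; P = 14/15; answer 14/15
Part 3: S2 = 14/15; threaded value p + q = 29; w = -6; cross terms: (13*-4 - -6*-19)=-166, (-6*15 - 15*-4)=-30, (15*3 - -27*15)=450, (-27*-1 - -28*3)=111, (-28*-19 - 13*-1)=545; twice the area = |910| = 910; area = 455; answer 455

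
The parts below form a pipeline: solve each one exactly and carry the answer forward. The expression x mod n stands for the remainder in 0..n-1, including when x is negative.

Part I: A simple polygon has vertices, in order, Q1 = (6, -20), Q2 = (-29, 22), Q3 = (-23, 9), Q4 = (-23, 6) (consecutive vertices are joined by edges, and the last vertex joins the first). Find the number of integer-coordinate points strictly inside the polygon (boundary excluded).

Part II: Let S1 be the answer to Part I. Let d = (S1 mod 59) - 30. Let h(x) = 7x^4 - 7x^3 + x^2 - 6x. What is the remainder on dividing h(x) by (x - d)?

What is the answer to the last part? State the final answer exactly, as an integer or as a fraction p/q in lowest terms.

Part I: cross terms: (6*22 - -29*-20)=-448, (-29*9 - -23*22)=245, (-23*6 - -23*9)=69, (-23*-20 - 6*6)=424; twice the area = |290| = 290; area = 145; boundary points = 7 + 1 + 3 + 1 = 12; strictly interior points = area - boundary/2 + 1 = 140; answer 140
Part II: S1 = 140; d = -8; remainder = value at the root: 7*(-8)^4 - 7*(-8)^3 + 1*(-8)^2 - 6*(-8)^1 = (28672) + (3584) + (64) + (48) = 32368; answer 32368

32368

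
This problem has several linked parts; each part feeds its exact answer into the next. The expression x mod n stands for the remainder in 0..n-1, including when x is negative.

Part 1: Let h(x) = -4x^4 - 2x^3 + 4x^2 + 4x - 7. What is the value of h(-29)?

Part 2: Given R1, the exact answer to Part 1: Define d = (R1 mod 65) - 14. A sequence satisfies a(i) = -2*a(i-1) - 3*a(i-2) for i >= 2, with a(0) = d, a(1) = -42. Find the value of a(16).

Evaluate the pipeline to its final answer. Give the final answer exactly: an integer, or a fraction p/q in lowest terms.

Part 1: -4*(-29)^4 - 2*(-29)^3 + 4*(-29)^2 + 4*(-29)^1 - 7 = (-2829124) + (48778) + (3364) + (-116) + (-7) = -2777105; answer -2777105
Part 2: R1 = -2777105; d = 6; a(2) = -2*(-42) - 3*(6) = 66; iterating: a(2)=66, a(3)=-6, a(4)=-186, a(5)=390, a(6)=-222, a(7)=-726, a(8)=2118, a(9)=-2058, a(10)=-2238, a(11)=10650, a(12)=-14586, a(13)=-2778, a(14)=49314, a(15)=-90294, a(16)=32646; answer 32646

32646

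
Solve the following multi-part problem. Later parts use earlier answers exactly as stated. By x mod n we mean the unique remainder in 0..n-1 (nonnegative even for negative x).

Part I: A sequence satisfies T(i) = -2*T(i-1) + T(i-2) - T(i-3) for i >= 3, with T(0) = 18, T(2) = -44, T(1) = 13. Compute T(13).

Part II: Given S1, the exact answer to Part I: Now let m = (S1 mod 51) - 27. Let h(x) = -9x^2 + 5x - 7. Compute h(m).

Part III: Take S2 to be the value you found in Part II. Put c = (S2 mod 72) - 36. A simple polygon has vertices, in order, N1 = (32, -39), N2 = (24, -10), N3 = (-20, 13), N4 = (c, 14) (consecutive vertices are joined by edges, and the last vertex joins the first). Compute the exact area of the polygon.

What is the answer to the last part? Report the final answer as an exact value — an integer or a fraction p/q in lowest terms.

910

Part I: T(3) = -2*(-44) + 1*(13) - 1*(18) = 83; iterating: T(3)=83, T(4)=-223, T(5)=573, T(6)=-1452, T(7)=3700, T(8)=-9425, T(9)=24002, T(10)=-61129, T(11)=155685, T(12)=-396501, T(13)=1009816; answer 1009816
Part II: S1 = 1009816; m = -11; -9*(-11)^2 + 5*(-11)^1 - 7 = (-1089) + (-55) + (-7) = -1151; answer -1151
Part III: S2 = -1151; c = -35; cross terms: (32*-10 - 24*-39)=616, (24*13 - -20*-10)=112, (-20*14 - -35*13)=175, (-35*-39 - 32*14)=917; twice the area = |1820| = 1820; area = 910; answer 910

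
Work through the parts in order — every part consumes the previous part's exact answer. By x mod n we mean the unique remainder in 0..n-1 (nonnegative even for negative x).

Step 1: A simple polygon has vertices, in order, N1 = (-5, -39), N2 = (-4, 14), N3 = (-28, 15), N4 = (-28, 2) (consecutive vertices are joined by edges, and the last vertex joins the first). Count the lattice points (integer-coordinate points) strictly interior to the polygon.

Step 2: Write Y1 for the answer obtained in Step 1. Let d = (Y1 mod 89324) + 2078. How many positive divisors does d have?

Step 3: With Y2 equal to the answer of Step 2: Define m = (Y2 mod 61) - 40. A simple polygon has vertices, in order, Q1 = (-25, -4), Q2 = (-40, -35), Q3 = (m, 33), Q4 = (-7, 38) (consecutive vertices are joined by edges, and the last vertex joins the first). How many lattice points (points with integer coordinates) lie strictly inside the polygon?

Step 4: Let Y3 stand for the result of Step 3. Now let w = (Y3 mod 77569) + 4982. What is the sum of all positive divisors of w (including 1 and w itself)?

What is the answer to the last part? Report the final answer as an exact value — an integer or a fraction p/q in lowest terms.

Step 1: cross terms: (-5*14 - -4*-39)=-226, (-4*15 - -28*14)=332, (-28*2 - -28*15)=364, (-28*-39 - -5*2)=1102; twice the area = |1572| = 1572; area = 786; boundary points = 1 + 1 + 13 + 1 = 16; strictly interior points = area - boundary/2 + 1 = 779; answer 779
Step 2: Y1 = 779; d = 2857; 2857 is prime, so its only divisors are 1 and 2857; count = 2; answer 2
Step 3: Y2 = 2; m = -38; cross terms: (-25*-35 - -40*-4)=715, (-40*33 - -38*-35)=-2650, (-38*38 - -7*33)=-1213, (-7*-4 - -25*38)=978; twice the area = |-2170| = 2170; area = 1085; boundary points = 1 + 2 + 1 + 6 = 10; strictly interior points = area - boundary/2 + 1 = 1081; answer 1081
Step 4: Y3 = 1081; w = 6063; 6063 = 3 * 43 * 47; sigma = (1 + 3) * (1 + 43) * (1 + 47) = 4 * 44 * 48 = 8448; answer 8448

8448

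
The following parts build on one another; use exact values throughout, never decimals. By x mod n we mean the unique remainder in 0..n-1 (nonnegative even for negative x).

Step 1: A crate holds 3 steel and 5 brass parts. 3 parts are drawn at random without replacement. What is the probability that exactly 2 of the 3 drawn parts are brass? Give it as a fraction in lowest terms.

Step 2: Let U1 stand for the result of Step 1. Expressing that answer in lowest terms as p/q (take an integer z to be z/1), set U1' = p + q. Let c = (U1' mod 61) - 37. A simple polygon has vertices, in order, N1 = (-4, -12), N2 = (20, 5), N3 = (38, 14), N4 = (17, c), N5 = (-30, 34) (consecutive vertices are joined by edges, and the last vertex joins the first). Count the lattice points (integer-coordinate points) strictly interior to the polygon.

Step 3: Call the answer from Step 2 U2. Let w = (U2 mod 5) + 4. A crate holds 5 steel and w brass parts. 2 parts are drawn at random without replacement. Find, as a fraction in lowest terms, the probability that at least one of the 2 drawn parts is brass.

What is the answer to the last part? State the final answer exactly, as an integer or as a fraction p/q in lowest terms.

7/9

Step 1: total draws C(8,3) = 56; favorable C(5,2)*C(3,1) = 30; P = 15/28; answer 15/28
Step 2: U1 = 15/28; threaded value p + q = 43; c = 6; cross terms: (-4*5 - 20*-12)=220, (20*14 - 38*5)=90, (38*6 - 17*14)=-10, (17*34 - -30*6)=758, (-30*-12 - -4*34)=496; twice the area = |1554| = 1554; area = 777; boundary points = 1 + 9 + 1 + 1 + 2 = 14; strictly interior points = area - boundary/2 + 1 = 771; answer 771
Step 3: U2 = 771; w = 5; total draws C(10,2) = 45; complement C(5,2) = 10; favorable 45 - 10 = 35; P = 7/9; answer 7/9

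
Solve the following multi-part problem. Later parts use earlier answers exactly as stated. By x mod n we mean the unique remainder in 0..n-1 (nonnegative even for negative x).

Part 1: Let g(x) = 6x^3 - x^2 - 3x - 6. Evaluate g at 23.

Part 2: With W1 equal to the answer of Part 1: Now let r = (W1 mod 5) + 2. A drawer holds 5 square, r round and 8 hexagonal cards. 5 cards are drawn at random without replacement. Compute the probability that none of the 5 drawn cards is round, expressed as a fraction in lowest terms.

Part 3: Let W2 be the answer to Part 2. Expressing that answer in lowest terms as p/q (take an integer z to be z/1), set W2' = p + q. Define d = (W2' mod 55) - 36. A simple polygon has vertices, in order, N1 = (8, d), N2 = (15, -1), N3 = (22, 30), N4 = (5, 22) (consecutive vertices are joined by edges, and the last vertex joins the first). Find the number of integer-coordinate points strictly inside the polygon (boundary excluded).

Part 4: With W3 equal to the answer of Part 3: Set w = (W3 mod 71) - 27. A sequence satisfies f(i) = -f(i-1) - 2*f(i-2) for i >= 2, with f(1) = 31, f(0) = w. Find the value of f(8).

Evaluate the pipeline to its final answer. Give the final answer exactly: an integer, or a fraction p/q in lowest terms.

Part 1: 6*(23)^3 - 1*(23)^2 - 3*(23)^1 - 6 = (73002) + (-529) + (-69) + (-6) = 72398; answer 72398
Part 2: W1 = 72398; r = 5; total draws C(18,5) = 8568; favorable C(13,5) = 1287; P = 143/952; answer 143/952
Part 3: W2 = 143/952; threaded value p + q = 1095; d = 14; cross terms: (8*-1 - 15*14)=-218, (15*30 - 22*-1)=472, (22*22 - 5*30)=334, (5*14 - 8*22)=-106; twice the area = |482| = 482; area = 241; boundary points = 1 + 1 + 1 + 1 = 4; strictly interior points = area - boundary/2 + 1 = 240; answer 240
Part 4: W3 = 240; w = 0; f(2) = -1*(31) - 2*(0) = -31; iterating: f(2)=-31, f(3)=-31, f(4)=93, f(5)=-31, f(6)=-155, f(7)=217, f(8)=93; answer 93

93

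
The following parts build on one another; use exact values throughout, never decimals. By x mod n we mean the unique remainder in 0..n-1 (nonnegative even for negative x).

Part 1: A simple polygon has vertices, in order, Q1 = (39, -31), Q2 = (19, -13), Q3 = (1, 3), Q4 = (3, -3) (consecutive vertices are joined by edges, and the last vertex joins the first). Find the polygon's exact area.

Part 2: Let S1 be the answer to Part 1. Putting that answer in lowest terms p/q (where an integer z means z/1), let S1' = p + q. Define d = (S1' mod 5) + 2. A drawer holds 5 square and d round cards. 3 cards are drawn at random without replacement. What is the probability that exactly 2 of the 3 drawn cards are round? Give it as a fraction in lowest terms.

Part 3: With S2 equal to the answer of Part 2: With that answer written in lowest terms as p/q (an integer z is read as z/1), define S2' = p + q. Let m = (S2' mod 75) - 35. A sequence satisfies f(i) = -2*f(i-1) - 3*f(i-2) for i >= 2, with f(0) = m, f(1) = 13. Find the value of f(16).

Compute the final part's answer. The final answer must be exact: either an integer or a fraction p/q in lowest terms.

Part 1: cross terms: (39*-13 - 19*-31)=82, (19*3 - 1*-13)=70, (1*-3 - 3*3)=-12, (3*-31 - 39*-3)=24; twice the area = |164| = 164; area = 82; answer 82
Part 2: S1 = 82; threaded value p + q = 83; d = 5; total draws C(10,3) = 120; favorable C(5,2)*C(5,1) = 50; P = 5/12; answer 5/12
Part 3: S2 = 5/12; threaded value p + q = 17; m = -18; f(2) = -2*(13) - 3*(-18) = 28; iterating: f(2)=28, f(3)=-95, f(4)=106, f(5)=73, f(6)=-464, f(7)=709, f(8)=-26, f(9)=-2075, f(10)=4228, f(11)=-2231, f(12)=-8222, f(13)=23137, f(14)=-21608, f(15)=-26195, f(16)=117214; answer 117214

117214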